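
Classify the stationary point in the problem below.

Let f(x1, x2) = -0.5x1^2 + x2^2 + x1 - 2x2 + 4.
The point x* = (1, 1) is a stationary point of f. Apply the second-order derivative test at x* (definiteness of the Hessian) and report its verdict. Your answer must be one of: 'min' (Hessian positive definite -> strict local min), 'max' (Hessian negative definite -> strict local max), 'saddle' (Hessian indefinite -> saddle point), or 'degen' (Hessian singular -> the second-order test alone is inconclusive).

Compute the Hessian H = grad^2 f:
  H = [[-1, 0], [0, 2]]
Verify stationarity: grad f(x*) = H x* + g = (0, 0).
Eigenvalues of H: -1, 2.
Eigenvalues have mixed signs, so H is indefinite -> x* is a saddle point.

saddle


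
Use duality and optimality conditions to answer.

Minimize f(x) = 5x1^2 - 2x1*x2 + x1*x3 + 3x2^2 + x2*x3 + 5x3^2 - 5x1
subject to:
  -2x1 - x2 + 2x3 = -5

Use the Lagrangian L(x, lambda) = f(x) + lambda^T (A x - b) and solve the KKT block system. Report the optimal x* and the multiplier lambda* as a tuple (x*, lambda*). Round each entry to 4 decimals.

Form the Lagrangian:
  L(x, lambda) = (1/2) x^T Q x + c^T x + lambda^T (A x - b)
Stationarity (grad_x L = 0): Q x + c + A^T lambda = 0.
Primal feasibility: A x = b.

This gives the KKT block system:
  [ Q   A^T ] [ x     ]   [-c ]
  [ A    0  ] [ lambda ] = [ b ]

Solving the linear system:
  x*      = (1.2781, 0.9735, -0.7351)
  lambda* = (2.5497)
  f(x*)   = 3.1788

x* = (1.2781, 0.9735, -0.7351), lambda* = (2.5497)


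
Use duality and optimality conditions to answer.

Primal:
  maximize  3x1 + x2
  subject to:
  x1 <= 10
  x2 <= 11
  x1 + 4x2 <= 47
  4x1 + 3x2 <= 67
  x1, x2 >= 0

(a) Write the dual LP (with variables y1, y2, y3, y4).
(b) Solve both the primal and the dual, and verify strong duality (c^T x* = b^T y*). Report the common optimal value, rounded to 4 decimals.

The standard primal-dual pair for 'max c^T x s.t. A x <= b, x >= 0' is:
  Dual:  min b^T y  s.t.  A^T y >= c,  y >= 0.

So the dual LP is:
  minimize  10y1 + 11y2 + 47y3 + 67y4
  subject to:
    y1 + y3 + 4y4 >= 3
    y2 + 4y3 + 3y4 >= 1
    y1, y2, y3, y4 >= 0

Solving the primal: x* = (10, 9).
  primal value c^T x* = 39.
Solving the dual: y* = (1.6667, 0, 0, 0.3333).
  dual value b^T y* = 39.
Strong duality: c^T x* = b^T y*. Confirmed.

39


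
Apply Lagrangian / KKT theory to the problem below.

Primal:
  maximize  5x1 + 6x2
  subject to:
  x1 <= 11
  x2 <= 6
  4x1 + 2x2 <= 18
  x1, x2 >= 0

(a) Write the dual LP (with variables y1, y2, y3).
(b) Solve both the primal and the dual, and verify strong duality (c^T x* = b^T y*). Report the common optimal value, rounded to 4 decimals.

The standard primal-dual pair for 'max c^T x s.t. A x <= b, x >= 0' is:
  Dual:  min b^T y  s.t.  A^T y >= c,  y >= 0.

So the dual LP is:
  minimize  11y1 + 6y2 + 18y3
  subject to:
    y1 + 4y3 >= 5
    y2 + 2y3 >= 6
    y1, y2, y3 >= 0

Solving the primal: x* = (1.5, 6).
  primal value c^T x* = 43.5.
Solving the dual: y* = (0, 3.5, 1.25).
  dual value b^T y* = 43.5.
Strong duality: c^T x* = b^T y*. Confirmed.

43.5


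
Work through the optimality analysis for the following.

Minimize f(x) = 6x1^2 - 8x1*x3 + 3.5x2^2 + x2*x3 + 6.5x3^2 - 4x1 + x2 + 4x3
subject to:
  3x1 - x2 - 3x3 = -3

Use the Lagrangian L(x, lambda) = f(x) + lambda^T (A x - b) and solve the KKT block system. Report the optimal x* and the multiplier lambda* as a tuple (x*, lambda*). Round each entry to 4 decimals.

Form the Lagrangian:
  L(x, lambda) = (1/2) x^T Q x + c^T x + lambda^T (A x - b)
Stationarity (grad_x L = 0): Q x + c + A^T lambda = 0.
Primal feasibility: A x = b.

This gives the KKT block system:
  [ Q   A^T ] [ x     ]   [-c ]
  [ A    0  ] [ lambda ] = [ b ]

Solving the linear system:
  x*      = (-0.524, 0.4265, 0.3339)
  lambda* = (4.3195)
  f(x*)   = 8.4081

x* = (-0.524, 0.4265, 0.3339), lambda* = (4.3195)


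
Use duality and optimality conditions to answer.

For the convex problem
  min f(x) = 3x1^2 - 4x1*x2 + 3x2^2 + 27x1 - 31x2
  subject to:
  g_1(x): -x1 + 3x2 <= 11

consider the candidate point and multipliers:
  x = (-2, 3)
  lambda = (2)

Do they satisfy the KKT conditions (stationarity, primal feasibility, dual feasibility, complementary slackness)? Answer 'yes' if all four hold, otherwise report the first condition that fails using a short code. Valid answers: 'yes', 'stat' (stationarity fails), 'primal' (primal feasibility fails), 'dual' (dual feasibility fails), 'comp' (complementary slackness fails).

Gradient of f: grad f(x) = Q x + c = (3, -5)
Constraint values g_i(x) = a_i^T x - b_i:
  g_1((-2, 3)) = 0
Stationarity residual: grad f(x) + sum_i lambda_i a_i = (1, 1)
  -> stationarity FAILS
Primal feasibility (all g_i <= 0): OK
Dual feasibility (all lambda_i >= 0): OK
Complementary slackness (lambda_i * g_i(x) = 0 for all i): OK

Verdict: the first failing condition is stationarity -> stat.

stat


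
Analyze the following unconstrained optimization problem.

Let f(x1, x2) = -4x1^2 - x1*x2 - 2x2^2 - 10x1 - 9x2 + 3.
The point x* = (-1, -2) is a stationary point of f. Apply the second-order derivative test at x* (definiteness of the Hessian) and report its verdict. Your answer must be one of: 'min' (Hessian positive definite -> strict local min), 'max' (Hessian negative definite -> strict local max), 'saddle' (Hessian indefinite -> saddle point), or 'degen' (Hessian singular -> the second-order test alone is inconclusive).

Compute the Hessian H = grad^2 f:
  H = [[-8, -1], [-1, -4]]
Verify stationarity: grad f(x*) = H x* + g = (0, 0).
Eigenvalues of H: -8.2361, -3.7639.
Both eigenvalues < 0, so H is negative definite -> x* is a strict local max.

max


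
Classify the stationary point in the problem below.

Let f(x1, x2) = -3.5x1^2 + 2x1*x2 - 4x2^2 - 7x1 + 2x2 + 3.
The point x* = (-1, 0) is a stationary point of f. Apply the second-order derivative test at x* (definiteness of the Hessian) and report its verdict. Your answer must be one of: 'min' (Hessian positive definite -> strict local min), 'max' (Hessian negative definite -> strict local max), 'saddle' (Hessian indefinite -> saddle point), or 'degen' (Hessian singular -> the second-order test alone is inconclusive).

Compute the Hessian H = grad^2 f:
  H = [[-7, 2], [2, -8]]
Verify stationarity: grad f(x*) = H x* + g = (0, 0).
Eigenvalues of H: -9.5616, -5.4384.
Both eigenvalues < 0, so H is negative definite -> x* is a strict local max.

max


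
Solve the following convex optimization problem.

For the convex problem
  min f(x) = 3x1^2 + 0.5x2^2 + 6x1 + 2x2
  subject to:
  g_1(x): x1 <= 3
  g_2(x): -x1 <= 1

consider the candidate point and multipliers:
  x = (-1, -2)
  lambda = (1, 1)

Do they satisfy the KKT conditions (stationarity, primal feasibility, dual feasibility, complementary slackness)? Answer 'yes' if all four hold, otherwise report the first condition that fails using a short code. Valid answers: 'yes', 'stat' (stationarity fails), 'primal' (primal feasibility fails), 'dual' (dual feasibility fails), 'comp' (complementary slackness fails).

Gradient of f: grad f(x) = Q x + c = (0, 0)
Constraint values g_i(x) = a_i^T x - b_i:
  g_1((-1, -2)) = -4
  g_2((-1, -2)) = 0
Stationarity residual: grad f(x) + sum_i lambda_i a_i = (0, 0)
  -> stationarity OK
Primal feasibility (all g_i <= 0): OK
Dual feasibility (all lambda_i >= 0): OK
Complementary slackness (lambda_i * g_i(x) = 0 for all i): FAILS

Verdict: the first failing condition is complementary_slackness -> comp.

comp


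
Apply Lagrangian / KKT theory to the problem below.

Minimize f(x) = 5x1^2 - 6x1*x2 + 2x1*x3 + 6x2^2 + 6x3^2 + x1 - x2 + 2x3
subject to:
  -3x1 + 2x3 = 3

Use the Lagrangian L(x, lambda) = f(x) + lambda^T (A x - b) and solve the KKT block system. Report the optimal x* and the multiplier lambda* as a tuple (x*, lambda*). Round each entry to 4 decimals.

Form the Lagrangian:
  L(x, lambda) = (1/2) x^T Q x + c^T x + lambda^T (A x - b)
Stationarity (grad_x L = 0): Q x + c + A^T lambda = 0.
Primal feasibility: A x = b.

This gives the KKT block system:
  [ Q   A^T ] [ x     ]   [-c ]
  [ A    0  ] [ lambda ] = [ b ]

Solving the linear system:
  x*      = (-0.8375, -0.3354, 0.2437)
  lambda* = (-1.625)
  f(x*)   = 2.4302

x* = (-0.8375, -0.3354, 0.2437), lambda* = (-1.625)


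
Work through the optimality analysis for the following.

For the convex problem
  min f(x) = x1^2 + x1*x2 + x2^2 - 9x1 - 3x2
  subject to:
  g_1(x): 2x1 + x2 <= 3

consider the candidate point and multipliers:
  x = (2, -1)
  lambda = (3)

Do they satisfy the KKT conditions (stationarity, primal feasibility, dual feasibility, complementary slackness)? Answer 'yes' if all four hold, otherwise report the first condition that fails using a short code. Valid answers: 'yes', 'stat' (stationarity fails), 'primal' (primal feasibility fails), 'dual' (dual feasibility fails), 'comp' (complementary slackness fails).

Gradient of f: grad f(x) = Q x + c = (-6, -3)
Constraint values g_i(x) = a_i^T x - b_i:
  g_1((2, -1)) = 0
Stationarity residual: grad f(x) + sum_i lambda_i a_i = (0, 0)
  -> stationarity OK
Primal feasibility (all g_i <= 0): OK
Dual feasibility (all lambda_i >= 0): OK
Complementary slackness (lambda_i * g_i(x) = 0 for all i): OK

Verdict: yes, KKT holds.

yes


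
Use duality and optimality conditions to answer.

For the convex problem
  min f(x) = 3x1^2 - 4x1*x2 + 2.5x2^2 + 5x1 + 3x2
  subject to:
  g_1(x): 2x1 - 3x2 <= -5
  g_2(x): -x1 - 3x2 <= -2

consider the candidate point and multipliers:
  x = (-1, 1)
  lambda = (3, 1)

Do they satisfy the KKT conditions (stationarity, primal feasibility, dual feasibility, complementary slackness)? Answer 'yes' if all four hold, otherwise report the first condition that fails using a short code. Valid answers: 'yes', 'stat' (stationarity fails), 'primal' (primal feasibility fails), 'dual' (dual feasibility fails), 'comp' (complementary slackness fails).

Gradient of f: grad f(x) = Q x + c = (-5, 12)
Constraint values g_i(x) = a_i^T x - b_i:
  g_1((-1, 1)) = 0
  g_2((-1, 1)) = 0
Stationarity residual: grad f(x) + sum_i lambda_i a_i = (0, 0)
  -> stationarity OK
Primal feasibility (all g_i <= 0): OK
Dual feasibility (all lambda_i >= 0): OK
Complementary slackness (lambda_i * g_i(x) = 0 for all i): OK

Verdict: yes, KKT holds.

yes


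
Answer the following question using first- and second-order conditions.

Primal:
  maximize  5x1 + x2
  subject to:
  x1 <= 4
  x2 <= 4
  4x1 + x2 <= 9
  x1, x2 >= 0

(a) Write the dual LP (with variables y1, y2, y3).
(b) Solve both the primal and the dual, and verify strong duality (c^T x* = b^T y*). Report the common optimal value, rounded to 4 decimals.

The standard primal-dual pair for 'max c^T x s.t. A x <= b, x >= 0' is:
  Dual:  min b^T y  s.t.  A^T y >= c,  y >= 0.

So the dual LP is:
  minimize  4y1 + 4y2 + 9y3
  subject to:
    y1 + 4y3 >= 5
    y2 + y3 >= 1
    y1, y2, y3 >= 0

Solving the primal: x* = (2.25, 0).
  primal value c^T x* = 11.25.
Solving the dual: y* = (0, 0, 1.25).
  dual value b^T y* = 11.25.
Strong duality: c^T x* = b^T y*. Confirmed.

11.25


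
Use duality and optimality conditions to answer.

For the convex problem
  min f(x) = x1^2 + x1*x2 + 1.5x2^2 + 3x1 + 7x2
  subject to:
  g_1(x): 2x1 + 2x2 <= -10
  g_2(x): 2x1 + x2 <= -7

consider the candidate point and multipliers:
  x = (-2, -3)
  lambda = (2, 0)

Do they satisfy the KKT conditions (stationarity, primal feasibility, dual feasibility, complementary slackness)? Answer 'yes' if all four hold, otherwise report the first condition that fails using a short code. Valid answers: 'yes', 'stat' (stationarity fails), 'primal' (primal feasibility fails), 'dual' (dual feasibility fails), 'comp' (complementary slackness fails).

Gradient of f: grad f(x) = Q x + c = (-4, -4)
Constraint values g_i(x) = a_i^T x - b_i:
  g_1((-2, -3)) = 0
  g_2((-2, -3)) = 0
Stationarity residual: grad f(x) + sum_i lambda_i a_i = (0, 0)
  -> stationarity OK
Primal feasibility (all g_i <= 0): OK
Dual feasibility (all lambda_i >= 0): OK
Complementary slackness (lambda_i * g_i(x) = 0 for all i): OK

Verdict: yes, KKT holds.

yes


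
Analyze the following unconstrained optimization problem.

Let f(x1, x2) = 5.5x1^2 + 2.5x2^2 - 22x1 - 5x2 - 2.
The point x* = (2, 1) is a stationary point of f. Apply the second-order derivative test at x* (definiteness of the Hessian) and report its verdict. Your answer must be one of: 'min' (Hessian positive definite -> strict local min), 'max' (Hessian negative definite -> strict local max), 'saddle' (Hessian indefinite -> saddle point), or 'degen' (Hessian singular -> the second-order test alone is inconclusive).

Compute the Hessian H = grad^2 f:
  H = [[11, 0], [0, 5]]
Verify stationarity: grad f(x*) = H x* + g = (0, 0).
Eigenvalues of H: 5, 11.
Both eigenvalues > 0, so H is positive definite -> x* is a strict local min.

min


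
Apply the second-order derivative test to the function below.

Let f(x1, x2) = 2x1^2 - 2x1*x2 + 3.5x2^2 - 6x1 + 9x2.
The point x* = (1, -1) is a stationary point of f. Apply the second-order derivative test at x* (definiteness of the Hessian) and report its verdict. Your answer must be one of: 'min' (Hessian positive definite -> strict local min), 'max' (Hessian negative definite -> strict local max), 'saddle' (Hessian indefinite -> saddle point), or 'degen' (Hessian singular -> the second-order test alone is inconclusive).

Compute the Hessian H = grad^2 f:
  H = [[4, -2], [-2, 7]]
Verify stationarity: grad f(x*) = H x* + g = (0, 0).
Eigenvalues of H: 3, 8.
Both eigenvalues > 0, so H is positive definite -> x* is a strict local min.

min


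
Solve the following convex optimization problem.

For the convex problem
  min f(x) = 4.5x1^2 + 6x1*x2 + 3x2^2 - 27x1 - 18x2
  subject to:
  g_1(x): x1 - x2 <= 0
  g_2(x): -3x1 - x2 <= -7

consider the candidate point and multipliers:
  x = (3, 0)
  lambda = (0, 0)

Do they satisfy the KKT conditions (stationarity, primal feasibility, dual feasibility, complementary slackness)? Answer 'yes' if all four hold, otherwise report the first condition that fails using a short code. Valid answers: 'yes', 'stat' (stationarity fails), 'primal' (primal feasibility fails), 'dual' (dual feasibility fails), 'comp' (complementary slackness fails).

Gradient of f: grad f(x) = Q x + c = (0, 0)
Constraint values g_i(x) = a_i^T x - b_i:
  g_1((3, 0)) = 3
  g_2((3, 0)) = -2
Stationarity residual: grad f(x) + sum_i lambda_i a_i = (0, 0)
  -> stationarity OK
Primal feasibility (all g_i <= 0): FAILS
Dual feasibility (all lambda_i >= 0): OK
Complementary slackness (lambda_i * g_i(x) = 0 for all i): OK

Verdict: the first failing condition is primal_feasibility -> primal.

primal


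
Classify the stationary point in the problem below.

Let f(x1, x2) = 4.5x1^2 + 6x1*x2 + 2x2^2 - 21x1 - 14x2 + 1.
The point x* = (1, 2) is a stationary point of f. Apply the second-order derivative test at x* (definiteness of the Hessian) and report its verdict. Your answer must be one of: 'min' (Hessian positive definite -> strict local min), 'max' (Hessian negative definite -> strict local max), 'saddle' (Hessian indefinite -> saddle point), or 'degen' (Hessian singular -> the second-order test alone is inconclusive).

Compute the Hessian H = grad^2 f:
  H = [[9, 6], [6, 4]]
Verify stationarity: grad f(x*) = H x* + g = (0, 0).
Eigenvalues of H: 0, 13.
H has a zero eigenvalue (singular; positive semidefinite but not definite), so H is neither positive definite, negative definite, nor indefinite. The second-order test alone is inconclusive -> degen.
(Indeed, f is constant along the null direction of H through x*, so x* is not a strict local extremum.)

degen


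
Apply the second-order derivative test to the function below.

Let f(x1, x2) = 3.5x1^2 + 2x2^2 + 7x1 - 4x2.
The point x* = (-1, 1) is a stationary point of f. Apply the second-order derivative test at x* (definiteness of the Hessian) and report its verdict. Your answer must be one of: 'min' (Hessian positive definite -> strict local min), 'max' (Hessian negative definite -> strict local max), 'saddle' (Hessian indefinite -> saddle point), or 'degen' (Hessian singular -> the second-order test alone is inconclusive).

Compute the Hessian H = grad^2 f:
  H = [[7, 0], [0, 4]]
Verify stationarity: grad f(x*) = H x* + g = (0, 0).
Eigenvalues of H: 4, 7.
Both eigenvalues > 0, so H is positive definite -> x* is a strict local min.

min


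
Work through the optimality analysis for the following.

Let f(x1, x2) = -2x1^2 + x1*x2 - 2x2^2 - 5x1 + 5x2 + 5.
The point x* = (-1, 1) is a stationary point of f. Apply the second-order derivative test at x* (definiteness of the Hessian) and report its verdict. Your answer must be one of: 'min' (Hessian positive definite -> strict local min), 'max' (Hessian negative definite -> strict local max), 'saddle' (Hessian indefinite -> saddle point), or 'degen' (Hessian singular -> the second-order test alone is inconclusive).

Compute the Hessian H = grad^2 f:
  H = [[-4, 1], [1, -4]]
Verify stationarity: grad f(x*) = H x* + g = (0, 0).
Eigenvalues of H: -5, -3.
Both eigenvalues < 0, so H is negative definite -> x* is a strict local max.

max


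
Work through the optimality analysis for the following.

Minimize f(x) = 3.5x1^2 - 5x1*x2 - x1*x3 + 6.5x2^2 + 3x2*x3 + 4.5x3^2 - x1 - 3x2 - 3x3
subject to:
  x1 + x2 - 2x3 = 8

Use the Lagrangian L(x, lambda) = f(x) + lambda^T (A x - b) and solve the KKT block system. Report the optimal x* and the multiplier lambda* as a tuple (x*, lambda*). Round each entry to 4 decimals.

Form the Lagrangian:
  L(x, lambda) = (1/2) x^T Q x + c^T x + lambda^T (A x - b)
Stationarity (grad_x L = 0): Q x + c + A^T lambda = 0.
Primal feasibility: A x = b.

This gives the KKT block system:
  [ Q   A^T ] [ x     ]   [-c ]
  [ A    0  ] [ lambda ] = [ b ]

Solving the linear system:
  x*      = (2.4508, 2.1254, -1.7119)
  lambda* = (-7.2407)
  f(x*)   = 27.1169

x* = (2.4508, 2.1254, -1.7119), lambda* = (-7.2407)


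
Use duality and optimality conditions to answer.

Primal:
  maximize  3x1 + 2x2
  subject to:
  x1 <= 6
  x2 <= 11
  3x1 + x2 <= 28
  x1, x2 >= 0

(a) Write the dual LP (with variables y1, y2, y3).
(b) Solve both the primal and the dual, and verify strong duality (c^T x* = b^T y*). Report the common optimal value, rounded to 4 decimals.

The standard primal-dual pair for 'max c^T x s.t. A x <= b, x >= 0' is:
  Dual:  min b^T y  s.t.  A^T y >= c,  y >= 0.

So the dual LP is:
  minimize  6y1 + 11y2 + 28y3
  subject to:
    y1 + 3y3 >= 3
    y2 + y3 >= 2
    y1, y2, y3 >= 0

Solving the primal: x* = (5.6667, 11).
  primal value c^T x* = 39.
Solving the dual: y* = (0, 1, 1).
  dual value b^T y* = 39.
Strong duality: c^T x* = b^T y*. Confirmed.

39


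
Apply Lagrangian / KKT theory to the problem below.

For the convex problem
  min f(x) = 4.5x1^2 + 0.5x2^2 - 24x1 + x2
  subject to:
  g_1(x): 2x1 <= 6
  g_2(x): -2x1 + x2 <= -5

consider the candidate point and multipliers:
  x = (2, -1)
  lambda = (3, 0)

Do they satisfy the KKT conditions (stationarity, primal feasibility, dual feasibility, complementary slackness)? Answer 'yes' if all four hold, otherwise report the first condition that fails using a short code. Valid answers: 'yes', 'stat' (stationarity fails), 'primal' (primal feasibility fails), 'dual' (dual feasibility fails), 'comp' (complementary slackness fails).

Gradient of f: grad f(x) = Q x + c = (-6, 0)
Constraint values g_i(x) = a_i^T x - b_i:
  g_1((2, -1)) = -2
  g_2((2, -1)) = 0
Stationarity residual: grad f(x) + sum_i lambda_i a_i = (0, 0)
  -> stationarity OK
Primal feasibility (all g_i <= 0): OK
Dual feasibility (all lambda_i >= 0): OK
Complementary slackness (lambda_i * g_i(x) = 0 for all i): FAILS

Verdict: the first failing condition is complementary_slackness -> comp.

comp


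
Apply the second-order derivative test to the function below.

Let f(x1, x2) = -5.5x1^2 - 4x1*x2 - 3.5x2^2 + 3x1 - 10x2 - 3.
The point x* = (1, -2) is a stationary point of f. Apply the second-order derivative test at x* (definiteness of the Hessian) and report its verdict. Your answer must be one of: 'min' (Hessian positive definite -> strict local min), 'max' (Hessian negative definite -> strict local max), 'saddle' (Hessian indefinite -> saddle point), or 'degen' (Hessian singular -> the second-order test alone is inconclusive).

Compute the Hessian H = grad^2 f:
  H = [[-11, -4], [-4, -7]]
Verify stationarity: grad f(x*) = H x* + g = (0, 0).
Eigenvalues of H: -13.4721, -4.5279.
Both eigenvalues < 0, so H is negative definite -> x* is a strict local max.

max


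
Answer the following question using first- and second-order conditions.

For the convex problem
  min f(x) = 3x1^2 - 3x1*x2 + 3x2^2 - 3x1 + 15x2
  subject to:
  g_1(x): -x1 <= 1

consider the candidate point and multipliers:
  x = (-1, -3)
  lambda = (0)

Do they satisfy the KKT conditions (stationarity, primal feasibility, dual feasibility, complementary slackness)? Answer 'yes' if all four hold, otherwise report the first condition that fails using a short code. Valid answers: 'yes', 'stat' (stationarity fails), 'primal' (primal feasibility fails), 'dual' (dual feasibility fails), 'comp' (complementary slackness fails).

Gradient of f: grad f(x) = Q x + c = (0, 0)
Constraint values g_i(x) = a_i^T x - b_i:
  g_1((-1, -3)) = 0
Stationarity residual: grad f(x) + sum_i lambda_i a_i = (0, 0)
  -> stationarity OK
Primal feasibility (all g_i <= 0): OK
Dual feasibility (all lambda_i >= 0): OK
Complementary slackness (lambda_i * g_i(x) = 0 for all i): OK

Verdict: yes, KKT holds.

yes


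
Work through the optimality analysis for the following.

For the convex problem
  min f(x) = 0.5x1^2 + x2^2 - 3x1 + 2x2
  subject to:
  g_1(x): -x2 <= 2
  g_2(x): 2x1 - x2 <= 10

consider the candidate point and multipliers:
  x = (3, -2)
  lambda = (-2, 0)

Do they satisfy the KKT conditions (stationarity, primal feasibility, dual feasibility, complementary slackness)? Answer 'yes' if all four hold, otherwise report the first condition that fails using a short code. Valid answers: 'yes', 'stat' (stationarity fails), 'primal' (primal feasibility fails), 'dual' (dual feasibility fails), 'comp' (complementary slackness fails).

Gradient of f: grad f(x) = Q x + c = (0, -2)
Constraint values g_i(x) = a_i^T x - b_i:
  g_1((3, -2)) = 0
  g_2((3, -2)) = -2
Stationarity residual: grad f(x) + sum_i lambda_i a_i = (0, 0)
  -> stationarity OK
Primal feasibility (all g_i <= 0): OK
Dual feasibility (all lambda_i >= 0): FAILS
Complementary slackness (lambda_i * g_i(x) = 0 for all i): OK

Verdict: the first failing condition is dual_feasibility -> dual.

dual


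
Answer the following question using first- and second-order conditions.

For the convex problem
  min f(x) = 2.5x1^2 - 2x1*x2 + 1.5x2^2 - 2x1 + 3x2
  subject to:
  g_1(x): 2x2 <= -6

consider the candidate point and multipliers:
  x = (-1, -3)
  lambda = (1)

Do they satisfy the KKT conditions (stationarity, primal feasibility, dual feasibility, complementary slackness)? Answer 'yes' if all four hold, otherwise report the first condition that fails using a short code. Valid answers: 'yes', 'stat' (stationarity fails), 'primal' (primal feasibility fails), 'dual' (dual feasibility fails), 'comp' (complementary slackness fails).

Gradient of f: grad f(x) = Q x + c = (-1, -4)
Constraint values g_i(x) = a_i^T x - b_i:
  g_1((-1, -3)) = 0
Stationarity residual: grad f(x) + sum_i lambda_i a_i = (-1, -2)
  -> stationarity FAILS
Primal feasibility (all g_i <= 0): OK
Dual feasibility (all lambda_i >= 0): OK
Complementary slackness (lambda_i * g_i(x) = 0 for all i): OK

Verdict: the first failing condition is stationarity -> stat.

stat


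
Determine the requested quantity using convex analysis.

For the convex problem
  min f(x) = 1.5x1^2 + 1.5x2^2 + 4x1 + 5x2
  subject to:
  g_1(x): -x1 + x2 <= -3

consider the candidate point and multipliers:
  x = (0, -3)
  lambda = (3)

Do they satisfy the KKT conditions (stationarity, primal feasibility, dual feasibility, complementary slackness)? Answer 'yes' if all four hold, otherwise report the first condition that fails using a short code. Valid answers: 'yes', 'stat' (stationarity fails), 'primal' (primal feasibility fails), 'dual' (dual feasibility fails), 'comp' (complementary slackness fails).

Gradient of f: grad f(x) = Q x + c = (4, -4)
Constraint values g_i(x) = a_i^T x - b_i:
  g_1((0, -3)) = 0
Stationarity residual: grad f(x) + sum_i lambda_i a_i = (1, -1)
  -> stationarity FAILS
Primal feasibility (all g_i <= 0): OK
Dual feasibility (all lambda_i >= 0): OK
Complementary slackness (lambda_i * g_i(x) = 0 for all i): OK

Verdict: the first failing condition is stationarity -> stat.

stat


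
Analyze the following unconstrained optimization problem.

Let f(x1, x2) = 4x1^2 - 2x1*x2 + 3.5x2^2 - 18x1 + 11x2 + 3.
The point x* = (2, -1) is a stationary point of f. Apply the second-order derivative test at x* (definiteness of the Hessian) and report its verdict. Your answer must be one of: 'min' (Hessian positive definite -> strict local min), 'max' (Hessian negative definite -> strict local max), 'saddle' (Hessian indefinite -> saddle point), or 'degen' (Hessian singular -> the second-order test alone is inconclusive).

Compute the Hessian H = grad^2 f:
  H = [[8, -2], [-2, 7]]
Verify stationarity: grad f(x*) = H x* + g = (0, 0).
Eigenvalues of H: 5.4384, 9.5616.
Both eigenvalues > 0, so H is positive definite -> x* is a strict local min.

min


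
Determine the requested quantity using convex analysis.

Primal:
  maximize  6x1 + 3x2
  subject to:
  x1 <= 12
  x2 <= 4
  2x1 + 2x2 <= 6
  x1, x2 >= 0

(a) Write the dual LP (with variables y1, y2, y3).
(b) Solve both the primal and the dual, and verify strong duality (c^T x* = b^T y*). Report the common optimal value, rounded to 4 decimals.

The standard primal-dual pair for 'max c^T x s.t. A x <= b, x >= 0' is:
  Dual:  min b^T y  s.t.  A^T y >= c,  y >= 0.

So the dual LP is:
  minimize  12y1 + 4y2 + 6y3
  subject to:
    y1 + 2y3 >= 6
    y2 + 2y3 >= 3
    y1, y2, y3 >= 0

Solving the primal: x* = (3, 0).
  primal value c^T x* = 18.
Solving the dual: y* = (0, 0, 3).
  dual value b^T y* = 18.
Strong duality: c^T x* = b^T y*. Confirmed.

18


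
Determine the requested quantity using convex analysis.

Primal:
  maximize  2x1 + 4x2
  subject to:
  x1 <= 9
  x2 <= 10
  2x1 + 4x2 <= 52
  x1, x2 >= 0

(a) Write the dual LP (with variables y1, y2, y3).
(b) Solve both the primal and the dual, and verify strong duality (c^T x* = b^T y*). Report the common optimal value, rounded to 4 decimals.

The standard primal-dual pair for 'max c^T x s.t. A x <= b, x >= 0' is:
  Dual:  min b^T y  s.t.  A^T y >= c,  y >= 0.

So the dual LP is:
  minimize  9y1 + 10y2 + 52y3
  subject to:
    y1 + 2y3 >= 2
    y2 + 4y3 >= 4
    y1, y2, y3 >= 0

Solving the primal: x* = (6, 10).
  primal value c^T x* = 52.
Solving the dual: y* = (0, 0, 1).
  dual value b^T y* = 52.
Strong duality: c^T x* = b^T y*. Confirmed.

52


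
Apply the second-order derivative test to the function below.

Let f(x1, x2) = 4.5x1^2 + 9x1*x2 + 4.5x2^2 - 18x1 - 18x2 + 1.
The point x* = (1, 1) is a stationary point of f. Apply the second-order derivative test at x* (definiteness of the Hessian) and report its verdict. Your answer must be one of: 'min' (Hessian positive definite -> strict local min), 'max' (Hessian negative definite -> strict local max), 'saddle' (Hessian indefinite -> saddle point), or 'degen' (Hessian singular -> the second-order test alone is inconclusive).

Compute the Hessian H = grad^2 f:
  H = [[9, 9], [9, 9]]
Verify stationarity: grad f(x*) = H x* + g = (0, 0).
Eigenvalues of H: 0, 18.
H has a zero eigenvalue (singular; positive semidefinite but not definite), so H is neither positive definite, negative definite, nor indefinite. The second-order test alone is inconclusive -> degen.
(Indeed, f is constant along the null direction of H through x*, so x* is not a strict local extremum.)

degen


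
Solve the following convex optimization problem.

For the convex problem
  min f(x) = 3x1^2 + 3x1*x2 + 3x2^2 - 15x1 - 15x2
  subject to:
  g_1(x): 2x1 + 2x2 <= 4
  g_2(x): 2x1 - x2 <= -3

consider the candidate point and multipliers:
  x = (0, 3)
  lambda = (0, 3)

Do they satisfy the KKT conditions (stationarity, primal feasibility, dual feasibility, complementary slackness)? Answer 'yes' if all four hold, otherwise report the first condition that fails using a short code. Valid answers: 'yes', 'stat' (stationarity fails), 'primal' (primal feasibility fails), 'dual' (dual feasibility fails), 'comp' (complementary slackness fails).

Gradient of f: grad f(x) = Q x + c = (-6, 3)
Constraint values g_i(x) = a_i^T x - b_i:
  g_1((0, 3)) = 2
  g_2((0, 3)) = 0
Stationarity residual: grad f(x) + sum_i lambda_i a_i = (0, 0)
  -> stationarity OK
Primal feasibility (all g_i <= 0): FAILS
Dual feasibility (all lambda_i >= 0): OK
Complementary slackness (lambda_i * g_i(x) = 0 for all i): OK

Verdict: the first failing condition is primal_feasibility -> primal.

primal


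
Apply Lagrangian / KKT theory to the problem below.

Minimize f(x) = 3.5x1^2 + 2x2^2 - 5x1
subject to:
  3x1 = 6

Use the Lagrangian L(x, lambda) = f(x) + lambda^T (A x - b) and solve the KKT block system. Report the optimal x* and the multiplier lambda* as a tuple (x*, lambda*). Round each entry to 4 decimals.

Form the Lagrangian:
  L(x, lambda) = (1/2) x^T Q x + c^T x + lambda^T (A x - b)
Stationarity (grad_x L = 0): Q x + c + A^T lambda = 0.
Primal feasibility: A x = b.

This gives the KKT block system:
  [ Q   A^T ] [ x     ]   [-c ]
  [ A    0  ] [ lambda ] = [ b ]

Solving the linear system:
  x*      = (2, 0)
  lambda* = (-3)
  f(x*)   = 4

x* = (2, 0), lambda* = (-3)


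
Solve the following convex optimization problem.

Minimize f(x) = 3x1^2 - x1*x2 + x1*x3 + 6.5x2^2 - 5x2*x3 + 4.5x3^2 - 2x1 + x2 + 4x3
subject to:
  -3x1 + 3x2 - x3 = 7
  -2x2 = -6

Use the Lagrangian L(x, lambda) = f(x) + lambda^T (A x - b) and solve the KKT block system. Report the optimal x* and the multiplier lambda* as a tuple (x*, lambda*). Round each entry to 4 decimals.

Form the Lagrangian:
  L(x, lambda) = (1/2) x^T Q x + c^T x + lambda^T (A x - b)
Stationarity (grad_x L = 0): Q x + c + A^T lambda = 0.
Primal feasibility: A x = b.

This gives the KKT block system:
  [ Q   A^T ] [ x     ]   [-c ]
  [ A    0  ] [ lambda ] = [ b ]

Solving the linear system:
  x*      = (0.2963, 3, 1.1111)
  lambda* = (-0.7037, 16.0185)
  f(x*)   = 53.9444

x* = (0.2963, 3, 1.1111), lambda* = (-0.7037, 16.0185)


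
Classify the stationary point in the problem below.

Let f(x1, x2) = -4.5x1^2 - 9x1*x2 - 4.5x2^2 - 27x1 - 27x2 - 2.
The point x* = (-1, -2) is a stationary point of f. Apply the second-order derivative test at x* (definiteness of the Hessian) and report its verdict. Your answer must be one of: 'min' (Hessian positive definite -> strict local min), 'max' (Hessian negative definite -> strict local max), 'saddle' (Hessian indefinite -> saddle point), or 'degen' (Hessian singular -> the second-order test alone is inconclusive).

Compute the Hessian H = grad^2 f:
  H = [[-9, -9], [-9, -9]]
Verify stationarity: grad f(x*) = H x* + g = (0, 0).
Eigenvalues of H: -18, 0.
H has a zero eigenvalue (singular; negative semidefinite but not definite), so H is neither positive definite, negative definite, nor indefinite. The second-order test alone is inconclusive -> degen.
(Indeed, f is constant along the null direction of H through x*, so x* is not a strict local extremum.)

degen


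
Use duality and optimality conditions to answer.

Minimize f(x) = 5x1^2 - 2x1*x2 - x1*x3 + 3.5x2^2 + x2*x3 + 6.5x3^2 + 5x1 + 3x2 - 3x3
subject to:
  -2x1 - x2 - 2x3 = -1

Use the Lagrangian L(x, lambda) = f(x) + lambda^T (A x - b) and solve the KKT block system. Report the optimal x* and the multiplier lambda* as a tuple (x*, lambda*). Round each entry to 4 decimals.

Form the Lagrangian:
  L(x, lambda) = (1/2) x^T Q x + c^T x + lambda^T (A x - b)
Stationarity (grad_x L = 0): Q x + c + A^T lambda = 0.
Primal feasibility: A x = b.

This gives the KKT block system:
  [ Q   A^T ] [ x     ]   [-c ]
  [ A    0  ] [ lambda ] = [ b ]

Solving the linear system:
  x*      = (-0.0105, -0.1847, 0.6028)
  lambda* = (2.331)
  f(x*)   = -0.0418

x* = (-0.0105, -0.1847, 0.6028), lambda* = (2.331)


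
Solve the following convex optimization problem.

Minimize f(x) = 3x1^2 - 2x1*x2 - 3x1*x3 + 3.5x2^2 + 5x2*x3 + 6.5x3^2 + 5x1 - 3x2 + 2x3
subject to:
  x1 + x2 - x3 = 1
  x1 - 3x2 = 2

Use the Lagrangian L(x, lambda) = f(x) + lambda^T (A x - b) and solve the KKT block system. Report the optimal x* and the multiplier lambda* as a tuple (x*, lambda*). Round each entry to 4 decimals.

Form the Lagrangian:
  L(x, lambda) = (1/2) x^T Q x + c^T x + lambda^T (A x - b)
Stationarity (grad_x L = 0): Q x + c + A^T lambda = 0.
Primal feasibility: A x = b.

This gives the KKT block system:
  [ Q   A^T ] [ x     ]   [-c ]
  [ A    0  ] [ lambda ] = [ b ]

Solving the linear system:
  x*      = (0.9867, -0.3378, -0.3511)
  lambda* = (-7.2133, -5.4356)
  f(x*)   = 11.6644

x* = (0.9867, -0.3378, -0.3511), lambda* = (-7.2133, -5.4356)


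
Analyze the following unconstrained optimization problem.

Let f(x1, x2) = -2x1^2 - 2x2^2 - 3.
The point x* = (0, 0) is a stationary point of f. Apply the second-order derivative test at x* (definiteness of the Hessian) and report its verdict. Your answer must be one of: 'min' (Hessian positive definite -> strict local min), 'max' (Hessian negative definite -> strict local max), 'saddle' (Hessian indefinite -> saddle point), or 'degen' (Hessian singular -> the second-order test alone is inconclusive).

Compute the Hessian H = grad^2 f:
  H = [[-4, 0], [0, -4]]
Verify stationarity: grad f(x*) = H x* + g = (0, 0).
Eigenvalues of H: -4, -4.
Both eigenvalues < 0, so H is negative definite -> x* is a strict local max.

max


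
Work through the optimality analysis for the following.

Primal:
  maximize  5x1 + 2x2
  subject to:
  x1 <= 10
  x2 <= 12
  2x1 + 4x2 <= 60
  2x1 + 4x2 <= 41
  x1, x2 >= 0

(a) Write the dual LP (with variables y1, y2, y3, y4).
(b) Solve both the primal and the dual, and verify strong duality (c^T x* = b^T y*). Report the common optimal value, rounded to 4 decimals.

The standard primal-dual pair for 'max c^T x s.t. A x <= b, x >= 0' is:
  Dual:  min b^T y  s.t.  A^T y >= c,  y >= 0.

So the dual LP is:
  minimize  10y1 + 12y2 + 60y3 + 41y4
  subject to:
    y1 + 2y3 + 2y4 >= 5
    y2 + 4y3 + 4y4 >= 2
    y1, y2, y3, y4 >= 0

Solving the primal: x* = (10, 5.25).
  primal value c^T x* = 60.5.
Solving the dual: y* = (4, 0, 0, 0.5).
  dual value b^T y* = 60.5.
Strong duality: c^T x* = b^T y*. Confirmed.

60.5


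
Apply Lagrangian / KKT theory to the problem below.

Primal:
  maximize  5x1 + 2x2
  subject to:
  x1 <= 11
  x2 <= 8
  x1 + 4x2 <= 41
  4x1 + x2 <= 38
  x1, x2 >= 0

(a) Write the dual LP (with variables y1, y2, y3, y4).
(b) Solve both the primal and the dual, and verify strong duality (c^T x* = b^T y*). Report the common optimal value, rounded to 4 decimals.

The standard primal-dual pair for 'max c^T x s.t. A x <= b, x >= 0' is:
  Dual:  min b^T y  s.t.  A^T y >= c,  y >= 0.

So the dual LP is:
  minimize  11y1 + 8y2 + 41y3 + 38y4
  subject to:
    y1 + y3 + 4y4 >= 5
    y2 + 4y3 + y4 >= 2
    y1, y2, y3, y4 >= 0

Solving the primal: x* = (7.5, 8).
  primal value c^T x* = 53.5.
Solving the dual: y* = (0, 0.75, 0, 1.25).
  dual value b^T y* = 53.5.
Strong duality: c^T x* = b^T y*. Confirmed.

53.5


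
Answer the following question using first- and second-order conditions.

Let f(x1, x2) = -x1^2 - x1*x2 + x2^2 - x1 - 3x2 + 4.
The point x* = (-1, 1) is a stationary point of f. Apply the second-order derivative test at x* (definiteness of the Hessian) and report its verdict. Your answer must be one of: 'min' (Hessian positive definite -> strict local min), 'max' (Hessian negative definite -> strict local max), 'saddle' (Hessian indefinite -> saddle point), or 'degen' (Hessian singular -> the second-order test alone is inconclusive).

Compute the Hessian H = grad^2 f:
  H = [[-2, -1], [-1, 2]]
Verify stationarity: grad f(x*) = H x* + g = (0, 0).
Eigenvalues of H: -2.2361, 2.2361.
Eigenvalues have mixed signs, so H is indefinite -> x* is a saddle point.

saddle


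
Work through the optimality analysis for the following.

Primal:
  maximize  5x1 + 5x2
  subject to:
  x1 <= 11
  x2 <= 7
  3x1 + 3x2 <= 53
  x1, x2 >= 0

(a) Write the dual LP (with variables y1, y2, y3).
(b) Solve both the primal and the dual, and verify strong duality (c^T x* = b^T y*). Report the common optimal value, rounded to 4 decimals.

The standard primal-dual pair for 'max c^T x s.t. A x <= b, x >= 0' is:
  Dual:  min b^T y  s.t.  A^T y >= c,  y >= 0.

So the dual LP is:
  minimize  11y1 + 7y2 + 53y3
  subject to:
    y1 + 3y3 >= 5
    y2 + 3y3 >= 5
    y1, y2, y3 >= 0

Solving the primal: x* = (10.6667, 7).
  primal value c^T x* = 88.3333.
Solving the dual: y* = (0, 0, 1.6667).
  dual value b^T y* = 88.3333.
Strong duality: c^T x* = b^T y*. Confirmed.

88.3333


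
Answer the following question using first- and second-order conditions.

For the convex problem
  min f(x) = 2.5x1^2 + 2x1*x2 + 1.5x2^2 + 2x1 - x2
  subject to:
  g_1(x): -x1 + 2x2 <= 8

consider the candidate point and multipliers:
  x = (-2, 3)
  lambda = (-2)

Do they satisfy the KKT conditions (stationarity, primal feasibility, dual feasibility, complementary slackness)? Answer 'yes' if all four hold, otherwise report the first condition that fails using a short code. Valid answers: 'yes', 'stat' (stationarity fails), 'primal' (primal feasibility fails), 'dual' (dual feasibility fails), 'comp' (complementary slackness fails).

Gradient of f: grad f(x) = Q x + c = (-2, 4)
Constraint values g_i(x) = a_i^T x - b_i:
  g_1((-2, 3)) = 0
Stationarity residual: grad f(x) + sum_i lambda_i a_i = (0, 0)
  -> stationarity OK
Primal feasibility (all g_i <= 0): OK
Dual feasibility (all lambda_i >= 0): FAILS
Complementary slackness (lambda_i * g_i(x) = 0 for all i): OK

Verdict: the first failing condition is dual_feasibility -> dual.

dual


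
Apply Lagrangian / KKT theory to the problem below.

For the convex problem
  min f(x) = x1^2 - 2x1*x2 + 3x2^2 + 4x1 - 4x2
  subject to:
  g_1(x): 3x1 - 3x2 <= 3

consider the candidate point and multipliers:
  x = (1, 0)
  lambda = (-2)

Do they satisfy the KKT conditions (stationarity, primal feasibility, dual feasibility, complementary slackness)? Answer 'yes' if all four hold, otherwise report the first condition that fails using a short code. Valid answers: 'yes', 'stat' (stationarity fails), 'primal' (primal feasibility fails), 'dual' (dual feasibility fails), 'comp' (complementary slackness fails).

Gradient of f: grad f(x) = Q x + c = (6, -6)
Constraint values g_i(x) = a_i^T x - b_i:
  g_1((1, 0)) = 0
Stationarity residual: grad f(x) + sum_i lambda_i a_i = (0, 0)
  -> stationarity OK
Primal feasibility (all g_i <= 0): OK
Dual feasibility (all lambda_i >= 0): FAILS
Complementary slackness (lambda_i * g_i(x) = 0 for all i): OK

Verdict: the first failing condition is dual_feasibility -> dual.

dual


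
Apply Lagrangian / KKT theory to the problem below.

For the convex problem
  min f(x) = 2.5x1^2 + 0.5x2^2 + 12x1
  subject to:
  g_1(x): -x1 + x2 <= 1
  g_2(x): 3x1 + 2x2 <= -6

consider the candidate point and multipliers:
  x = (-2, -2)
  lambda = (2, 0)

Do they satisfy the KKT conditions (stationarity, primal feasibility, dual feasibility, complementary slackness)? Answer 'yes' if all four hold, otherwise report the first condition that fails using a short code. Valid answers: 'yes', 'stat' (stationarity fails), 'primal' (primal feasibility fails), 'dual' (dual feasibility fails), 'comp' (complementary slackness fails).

Gradient of f: grad f(x) = Q x + c = (2, -2)
Constraint values g_i(x) = a_i^T x - b_i:
  g_1((-2, -2)) = -1
  g_2((-2, -2)) = -4
Stationarity residual: grad f(x) + sum_i lambda_i a_i = (0, 0)
  -> stationarity OK
Primal feasibility (all g_i <= 0): OK
Dual feasibility (all lambda_i >= 0): OK
Complementary slackness (lambda_i * g_i(x) = 0 for all i): FAILS

Verdict: the first failing condition is complementary_slackness -> comp.

comp


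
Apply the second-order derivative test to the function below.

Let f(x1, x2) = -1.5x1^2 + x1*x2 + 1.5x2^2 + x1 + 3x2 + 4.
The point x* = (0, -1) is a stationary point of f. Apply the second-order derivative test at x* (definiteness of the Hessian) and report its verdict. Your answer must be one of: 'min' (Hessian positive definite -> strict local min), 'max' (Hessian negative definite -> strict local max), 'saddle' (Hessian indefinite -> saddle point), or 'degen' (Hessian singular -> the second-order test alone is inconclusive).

Compute the Hessian H = grad^2 f:
  H = [[-3, 1], [1, 3]]
Verify stationarity: grad f(x*) = H x* + g = (0, 0).
Eigenvalues of H: -3.1623, 3.1623.
Eigenvalues have mixed signs, so H is indefinite -> x* is a saddle point.

saddle
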